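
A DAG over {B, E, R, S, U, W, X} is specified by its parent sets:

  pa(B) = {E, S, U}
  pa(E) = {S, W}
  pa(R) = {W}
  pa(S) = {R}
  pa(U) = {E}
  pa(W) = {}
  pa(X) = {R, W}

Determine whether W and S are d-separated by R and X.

Yes — W and S are d-separated given {R, X}.

5 paths connect W and S; each must be blocked for d-separation to hold:
Path 1: W → E ← S
  E is a collider here and neither E nor any of its descendants is conditioned on, so the collider stays closed — the path is blocked at E.
Path 2: W → E → B ← S
  B is a collider here and neither B nor any of its descendants is conditioned on, so the collider stays closed — the path is blocked at B.
Path 3: W → E → U → B ← S
  B is a collider here and neither B nor any of its descendants is conditioned on, so the collider stays closed — the path is blocked at B.
Path 4: W → R → S
  R is a chain here and R is conditioned on, so the path is blocked at R.
Path 5: W → X ← R → S
  R is a fork here and R is conditioned on, so the path is blocked at R.
Since every path is blocked, d-separation holds.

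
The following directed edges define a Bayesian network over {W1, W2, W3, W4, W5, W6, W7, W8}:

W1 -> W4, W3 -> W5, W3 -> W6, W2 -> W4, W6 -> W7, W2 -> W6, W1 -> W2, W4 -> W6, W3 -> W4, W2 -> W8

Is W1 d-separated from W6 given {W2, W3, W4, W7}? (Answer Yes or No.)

Yes

Enumerating the 6 paths from W1 to W6 and testing each for blocking by {W2, W3, W4, W7}:
Path 1: W1 → W2 → W4 ← W3 → W6
  W2 is a chain here and W2 is conditioned on, so the path is blocked at W2.
Path 2: W1 → W2 → W4 → W6
  W2 is a chain here and W2 is conditioned on, so the path is blocked at W2.
Path 3: W1 → W2 → W6
  W2 is a chain here and W2 is conditioned on, so the path is blocked at W2.
Path 4: W1 → W4 ← W2 → W6
  W2 is a fork here and W2 is conditioned on, so the path is blocked at W2.
Path 5: W1 → W4 ← W3 → W6
  W3 is a fork here and W3 is conditioned on, so the path is blocked at W3.
Path 6: W1 → W4 → W6
  W4 is a chain here and W4 is conditioned on, so the path is blocked at W4.
Every path is blocked, so W1 and W6 are d-separated given {W2, W3, W4, W7}.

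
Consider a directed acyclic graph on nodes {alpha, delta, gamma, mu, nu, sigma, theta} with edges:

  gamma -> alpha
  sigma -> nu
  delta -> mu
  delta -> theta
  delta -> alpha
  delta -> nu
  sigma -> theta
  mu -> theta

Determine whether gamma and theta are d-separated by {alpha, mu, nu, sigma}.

No

There are 3 undirected paths between gamma and theta; checking each against the conditioning set {alpha, mu, nu, sigma}:
Path 1: gamma → alpha ← delta → nu ← sigma → theta
  sigma is a fork here and sigma is conditioned on, so the path is blocked at sigma.
Path 2: gamma → alpha ← delta → mu → theta
  mu is a chain here and mu is conditioned on, so the path is blocked at mu.
Path 3: gamma → alpha ← delta → theta
  alpha is a collider and alpha is conditioned on, which opens it; delta is a fork and delta is not conditioned on — no node blocks this path, so it is active.
Since the path gamma → alpha ← delta → theta is active, gamma and theta are not d-separated given {alpha, mu, nu, sigma}.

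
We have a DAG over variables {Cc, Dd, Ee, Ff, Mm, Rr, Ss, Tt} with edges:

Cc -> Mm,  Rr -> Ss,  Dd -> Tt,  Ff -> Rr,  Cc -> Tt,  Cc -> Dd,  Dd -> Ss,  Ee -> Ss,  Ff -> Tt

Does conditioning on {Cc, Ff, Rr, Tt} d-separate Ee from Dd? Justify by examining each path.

There are 3 undirected paths between Ee and Dd; checking each against the conditioning set {Cc, Ff, Rr, Tt}:
  1. Ee → Ss ← Rr ← Ff → Tt ← Dd — Ss:collider[blocks]; Rr:chain[blocks]; Ff:fork[blocks]; Tt:collider[open] ⇒ blocked
  2. Ee → Ss ← Rr ← Ff → Tt ← Cc → Dd — Ss:collider[blocks]; Rr:chain[blocks]; Ff:fork[blocks]; Tt:collider[open]; Cc:fork[blocks] ⇒ blocked
  3. Ee → Ss ← Dd — Ss:collider[blocks] ⇒ blocked
All paths are blocked; Ee ⊥ Dd | {Cc, Ff, Rr, Tt} holds.

Yes — Ee and Dd are d-separated given {Cc, Ff, Rr, Tt}.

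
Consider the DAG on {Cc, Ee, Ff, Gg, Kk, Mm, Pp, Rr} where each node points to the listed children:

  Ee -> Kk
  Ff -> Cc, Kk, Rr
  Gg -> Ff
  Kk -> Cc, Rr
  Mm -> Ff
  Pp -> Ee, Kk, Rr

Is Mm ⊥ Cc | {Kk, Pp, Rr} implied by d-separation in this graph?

There are 5 undirected paths between Mm and Cc; checking each against the conditioning set {Kk, Pp, Rr}:
  1. Mm → Ff → Rr ← Pp → Ee → Kk → Cc — Ff:chain[open]; Rr:collider[open]; Pp:fork[blocks]; Ee:chain[open]; Kk:chain[blocks] ⇒ blocked
  2. Mm → Ff → Rr ← Pp → Kk → Cc — Ff:chain[open]; Rr:collider[open]; Pp:fork[blocks]; Kk:chain[blocks] ⇒ blocked
  3. Mm → Ff → Rr ← Kk → Cc — Ff:chain[open]; Rr:collider[open]; Kk:fork[blocks] ⇒ blocked
  4. Mm → Ff → Kk → Cc — Ff:chain[open]; Kk:chain[blocks] ⇒ blocked
  5. Mm → Ff → Cc — Ff:chain[open] ⇒ active
Since the path Mm → Ff → Cc is active, Mm and Cc are not d-separated given {Kk, Pp, Rr}.

No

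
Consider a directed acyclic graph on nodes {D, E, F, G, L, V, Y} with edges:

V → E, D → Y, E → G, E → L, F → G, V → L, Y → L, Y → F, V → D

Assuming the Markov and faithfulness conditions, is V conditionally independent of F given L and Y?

Yes — V and F are d-separated given {L, Y}.

Enumerating the 6 paths from V to F and testing each for blocking by {L, Y}:
Path 1: V → E → G ← F
  G is a collider here and neither G nor any of its descendants is conditioned on, so the collider stays closed — the path is blocked at G.
Path 2: V → E → L ← Y → F
  Y is a fork here and Y is conditioned on, so the path is blocked at Y.
Path 3: V → D → Y → F
  Y is a chain here and Y is conditioned on, so the path is blocked at Y.
Path 4: V → D → Y → L ← E → G ← F
  Y is a chain here and Y is conditioned on, so the path is blocked at Y.
Path 5: V → L ← Y → F
  Y is a fork here and Y is conditioned on, so the path is blocked at Y.
Path 6: V → L ← E → G ← F
  G is a collider here and neither G nor any of its descendants is conditioned on, so the collider stays closed — the path is blocked at G.
All paths are blocked; V ⊥ F | {L, Y} holds.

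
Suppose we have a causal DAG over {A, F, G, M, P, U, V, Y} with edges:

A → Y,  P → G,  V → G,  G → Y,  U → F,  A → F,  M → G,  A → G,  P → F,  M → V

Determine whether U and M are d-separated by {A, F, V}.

Yes

Enumerating the 6 paths from U to M and testing each for blocking by {A, F, V}:
Path 1: U → F ← P → G ← M
  G is a collider here and neither G nor any of its descendants is conditioned on, so the collider stays closed — the path is blocked at G.
Path 2: U → F ← P → G ← V ← M
  G is a collider here and neither G nor any of its descendants is conditioned on, so the collider stays closed — the path is blocked at G.
Path 3: U → F ← A → G ← M
  A is a fork here and A is conditioned on, so the path is blocked at A.
Path 4: U → F ← A → G ← V ← M
  A is a fork here and A is conditioned on, so the path is blocked at A.
Path 5: U → F ← A → Y ← G ← M
  A is a fork here and A is conditioned on, so the path is blocked at A.
Path 6: U → F ← A → Y ← G ← V ← M
  A is a fork here and A is conditioned on, so the path is blocked at A.
All paths are blocked; U ⊥ M | {A, F, V} holds.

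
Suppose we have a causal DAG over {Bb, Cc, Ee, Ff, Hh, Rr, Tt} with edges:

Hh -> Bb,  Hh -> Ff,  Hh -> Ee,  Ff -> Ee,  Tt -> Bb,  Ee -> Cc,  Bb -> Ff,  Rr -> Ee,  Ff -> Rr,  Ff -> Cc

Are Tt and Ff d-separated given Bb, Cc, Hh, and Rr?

There are 5 undirected paths between Tt and Ff; checking each against the conditioning set {Bb, Cc, Hh, Rr}:
  1. Tt → Bb → Ff — Bb:chain[blocks] ⇒ blocked
  2. Tt → Bb ← Hh → Ff — Bb:collider[open]; Hh:fork[blocks] ⇒ blocked
  3. Tt → Bb ← Hh → Ee → Cc ← Ff — Bb:collider[open]; Hh:fork[blocks]; Ee:chain[open]; Cc:collider[open] ⇒ blocked
  4. Tt → Bb ← Hh → Ee ← Ff — Bb:collider[open]; Hh:fork[blocks]; Ee:collider[open] ⇒ blocked
  5. Tt → Bb ← Hh → Ee ← Rr ← Ff — Bb:collider[open]; Hh:fork[blocks]; Ee:collider[open]; Rr:chain[blocks] ⇒ blocked
Since every path is blocked, d-separation holds.

Yes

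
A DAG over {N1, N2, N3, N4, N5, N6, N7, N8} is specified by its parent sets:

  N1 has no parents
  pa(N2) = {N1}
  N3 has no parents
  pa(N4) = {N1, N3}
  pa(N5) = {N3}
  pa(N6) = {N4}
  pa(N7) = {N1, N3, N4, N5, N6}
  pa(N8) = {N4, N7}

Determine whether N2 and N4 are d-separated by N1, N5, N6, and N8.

There are 6 undirected paths between N2 and N4; checking each against the conditioning set {N1, N5, N6, N8}:
Path 1: N2 ← N1 → N4
  N1 is a fork here and N1 is conditioned on, so the path is blocked at N1.
Path 2: N2 ← N1 → N7 ← N6 ← N4
  N1 is a fork here and N1 is conditioned on, so the path is blocked at N1.
Path 3: N2 ← N1 → N7 ← N5 ← N3 → N4
  N1 is a fork here and N1 is conditioned on, so the path is blocked at N1.
Path 4: N2 ← N1 → N7 ← N4
  N1 is a fork here and N1 is conditioned on, so the path is blocked at N1.
Path 5: N2 ← N1 → N7 ← N3 → N4
  N1 is a fork here and N1 is conditioned on, so the path is blocked at N1.
Path 6: N2 ← N1 → N7 → N8 ← N4
  N1 is a fork here and N1 is conditioned on, so the path is blocked at N1.
Every path is blocked, so N2 and N4 are d-separated given {N1, N5, N6, N8}.

Yes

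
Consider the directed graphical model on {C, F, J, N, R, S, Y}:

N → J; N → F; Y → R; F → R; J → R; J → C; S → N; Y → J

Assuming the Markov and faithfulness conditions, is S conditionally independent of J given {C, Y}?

No

There are 3 undirected paths between S and J; checking each against the conditioning set {C, Y}:
  1. S → N → F → R ← Y → J — N:chain[open]; F:chain[open]; R:collider[blocks]; Y:fork[blocks] ⇒ blocked
  2. S → N → F → R ← J — N:chain[open]; F:chain[open]; R:collider[blocks] ⇒ blocked
  3. S → N → J — N:chain[open] ⇒ active
Because an active path exists, S and J are not d-separated.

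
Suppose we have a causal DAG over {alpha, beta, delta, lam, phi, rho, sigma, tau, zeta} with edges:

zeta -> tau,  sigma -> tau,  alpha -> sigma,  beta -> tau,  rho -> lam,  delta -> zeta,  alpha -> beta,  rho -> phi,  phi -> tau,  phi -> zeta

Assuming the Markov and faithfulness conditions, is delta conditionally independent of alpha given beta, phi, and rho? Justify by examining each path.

We examine all 4 paths between delta and alpha:
Path 1: delta → zeta ← phi → tau ← sigma ← alpha
  zeta is a collider here and neither zeta nor any of its descendants is conditioned on, so the collider stays closed — the path is blocked at zeta.
Path 2: delta → zeta ← phi → tau ← beta ← alpha
  zeta is a collider here and neither zeta nor any of its descendants is conditioned on, so the collider stays closed — the path is blocked at zeta.
Path 3: delta → zeta → tau ← sigma ← alpha
  tau is a collider here and neither tau nor any of its descendants is conditioned on, so the collider stays closed — the path is blocked at tau.
Path 4: delta → zeta → tau ← beta ← alpha
  tau is a collider here and neither tau nor any of its descendants is conditioned on, so the collider stays closed — the path is blocked at tau.
Every path is blocked, so delta and alpha are d-separated given {beta, phi, rho}.

Yes — delta and alpha are d-separated given {beta, phi, rho}.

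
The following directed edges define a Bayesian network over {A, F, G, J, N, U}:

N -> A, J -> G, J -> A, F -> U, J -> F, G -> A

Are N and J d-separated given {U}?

There are 2 undirected paths between N and J; checking each against the conditioning set {U}:
Path 1: N → A ← J
  A is a collider here and neither A nor any of its descendants is conditioned on, so the collider stays closed — the path is blocked at A.
Path 2: N → A ← G ← J
  A is a collider here and neither A nor any of its descendants is conditioned on, so the collider stays closed — the path is blocked at A.
Since every path is blocked, d-separation holds.

Yes — N and J are d-separated given {U}.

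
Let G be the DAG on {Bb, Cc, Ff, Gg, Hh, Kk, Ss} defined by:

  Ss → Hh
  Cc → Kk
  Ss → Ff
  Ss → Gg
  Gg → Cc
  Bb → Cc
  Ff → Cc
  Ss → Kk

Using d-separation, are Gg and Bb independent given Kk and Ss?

No

3 paths connect Gg and Bb; each must be blocked for d-separation to hold:
Path 1: Gg → Cc ← Bb
  Cc is a collider and its descendant Kk is conditioned on, which opens it — no node blocks this path, so it is active.
Path 2: Gg ← Ss → Kk ← Cc ← Bb
  Ss is a fork here and Ss is conditioned on, so the path is blocked at Ss.
Path 3: Gg ← Ss → Ff → Cc ← Bb
  Ss is a fork here and Ss is conditioned on, so the path is blocked at Ss.
At least one path is unblocked, so d-separation fails.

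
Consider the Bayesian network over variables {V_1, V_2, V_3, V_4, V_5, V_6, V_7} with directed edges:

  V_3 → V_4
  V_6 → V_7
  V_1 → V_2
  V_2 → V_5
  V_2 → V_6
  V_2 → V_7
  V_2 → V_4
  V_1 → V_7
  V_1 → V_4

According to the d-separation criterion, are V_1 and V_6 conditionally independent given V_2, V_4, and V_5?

6 paths connect V_1 and V_6; each must be blocked for d-separation to hold:
Path 1: V_1 → V_2 → V_6
  V_2 is a chain here and V_2 is conditioned on, so the path is blocked at V_2.
Path 2: V_1 → V_2 → V_7 ← V_6
  V_2 is a chain here and V_2 is conditioned on, so the path is blocked at V_2.
Path 3: V_1 → V_4 ← V_2 → V_6
  V_2 is a fork here and V_2 is conditioned on, so the path is blocked at V_2.
Path 4: V_1 → V_4 ← V_2 → V_7 ← V_6
  V_2 is a fork here and V_2 is conditioned on, so the path is blocked at V_2.
Path 5: V_1 → V_7 ← V_2 → V_6
  V_7 is a collider here and neither V_7 nor any of its descendants is conditioned on, so the collider stays closed — the path is blocked at V_7.
Path 6: V_1 → V_7 ← V_6
  V_7 is a collider here and neither V_7 nor any of its descendants is conditioned on, so the collider stays closed — the path is blocked at V_7.
All paths are blocked; V_1 ⊥ V_6 | {V_2, V_4, V_5} holds.

Yes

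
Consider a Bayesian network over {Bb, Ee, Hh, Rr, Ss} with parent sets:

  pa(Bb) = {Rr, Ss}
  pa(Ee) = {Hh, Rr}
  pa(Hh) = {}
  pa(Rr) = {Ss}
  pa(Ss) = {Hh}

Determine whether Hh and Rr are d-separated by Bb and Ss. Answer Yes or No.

Yes

We examine all 3 paths between Hh and Rr:
  1. Hh → Ee ← Rr — Ee:collider[blocks] ⇒ blocked
  2. Hh → Ss → Rr — Ss:chain[blocks] ⇒ blocked
  3. Hh → Ss → Bb ← Rr — Ss:chain[blocks]; Bb:collider[open] ⇒ blocked
Since every path is blocked, d-separation holds.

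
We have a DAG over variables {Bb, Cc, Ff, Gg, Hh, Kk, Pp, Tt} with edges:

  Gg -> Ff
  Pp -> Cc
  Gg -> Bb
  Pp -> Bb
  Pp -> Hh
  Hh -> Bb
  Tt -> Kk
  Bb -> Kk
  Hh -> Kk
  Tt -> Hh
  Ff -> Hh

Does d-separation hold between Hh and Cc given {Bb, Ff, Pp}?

Yes — Hh and Cc are d-separated given {Bb, Ff, Pp}.

We examine all 5 paths between Hh and Cc:
Path 1: Hh → Bb ← Pp → Cc
  Pp is a fork here and Pp is conditioned on, so the path is blocked at Pp.
Path 2: Hh ← Ff ← Gg → Bb ← Pp → Cc
  Ff is a chain here and Ff is conditioned on, so the path is blocked at Ff.
Path 3: Hh → Kk ← Bb ← Pp → Cc
  Kk is a collider here and neither Kk nor any of its descendants is conditioned on, so the collider stays closed — the path is blocked at Kk.
Path 4: Hh ← Pp → Cc
  Pp is a fork here and Pp is conditioned on, so the path is blocked at Pp.
Path 5: Hh ← Tt → Kk ← Bb ← Pp → Cc
  Kk is a collider here and neither Kk nor any of its descendants is conditioned on, so the collider stays closed — the path is blocked at Kk.
All paths are blocked; Hh ⊥ Cc | {Bb, Ff, Pp} holds.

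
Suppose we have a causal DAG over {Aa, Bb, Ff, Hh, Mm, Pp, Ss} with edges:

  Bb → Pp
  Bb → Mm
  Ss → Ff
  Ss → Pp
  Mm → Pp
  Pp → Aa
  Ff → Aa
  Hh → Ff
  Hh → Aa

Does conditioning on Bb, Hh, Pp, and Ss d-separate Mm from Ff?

We examine all 6 paths between Mm and Ff:
  1. Mm ← Bb → Pp → Aa ← Ff — Bb:fork[blocks]; Pp:chain[blocks]; Aa:collider[blocks] ⇒ blocked
  2. Mm ← Bb → Pp → Aa ← Hh → Ff — Bb:fork[blocks]; Pp:chain[blocks]; Aa:collider[blocks]; Hh:fork[blocks] ⇒ blocked
  3. Mm ← Bb → Pp ← Ss → Ff — Bb:fork[blocks]; Pp:collider[open]; Ss:fork[blocks] ⇒ blocked
  4. Mm → Pp → Aa ← Ff — Pp:chain[blocks]; Aa:collider[blocks] ⇒ blocked
  5. Mm → Pp → Aa ← Hh → Ff — Pp:chain[blocks]; Aa:collider[blocks]; Hh:fork[blocks] ⇒ blocked
  6. Mm → Pp ← Ss → Ff — Pp:collider[open]; Ss:fork[blocks] ⇒ blocked
Since every path is blocked, d-separation holds.

Yes — Mm and Ff are d-separated given {Bb, Hh, Pp, Ss}.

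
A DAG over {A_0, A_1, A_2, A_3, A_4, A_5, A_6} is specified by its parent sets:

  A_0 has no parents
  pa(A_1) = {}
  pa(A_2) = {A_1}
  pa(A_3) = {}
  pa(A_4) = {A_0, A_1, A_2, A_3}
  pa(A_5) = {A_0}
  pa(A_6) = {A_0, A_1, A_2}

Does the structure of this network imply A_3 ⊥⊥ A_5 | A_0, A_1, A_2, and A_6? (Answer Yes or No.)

We examine all 5 paths between A_3 and A_5:
Path 1: A_3 → A_4 ← A_2 ← A_1 → A_6 ← A_0 → A_5
  A_4 is a collider here and neither A_4 nor any of its descendants is conditioned on, so the collider stays closed — the path is blocked at A_4.
Path 2: A_3 → A_4 ← A_2 → A_6 ← A_0 → A_5
  A_4 is a collider here and neither A_4 nor any of its descendants is conditioned on, so the collider stays closed — the path is blocked at A_4.
Path 3: A_3 → A_4 ← A_1 → A_2 → A_6 ← A_0 → A_5
  A_4 is a collider here and neither A_4 nor any of its descendants is conditioned on, so the collider stays closed — the path is blocked at A_4.
Path 4: A_3 → A_4 ← A_1 → A_6 ← A_0 → A_5
  A_4 is a collider here and neither A_4 nor any of its descendants is conditioned on, so the collider stays closed — the path is blocked at A_4.
Path 5: A_3 → A_4 ← A_0 → A_5
  A_4 is a collider here and neither A_4 nor any of its descendants is conditioned on, so the collider stays closed — the path is blocked at A_4.
Since every path is blocked, d-separation holds.

Yes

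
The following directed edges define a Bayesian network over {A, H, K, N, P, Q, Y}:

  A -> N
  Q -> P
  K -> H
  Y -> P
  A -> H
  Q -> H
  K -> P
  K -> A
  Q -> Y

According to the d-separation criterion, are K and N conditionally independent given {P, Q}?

Enumerating the 4 paths from K to N and testing each for blocking by {P, Q}:
Path 1: K → A → N
  A is a chain and A is not conditioned on — no node blocks this path, so it is active.
Path 2: K → P ← Q → H ← A → N
  Q is a fork here and Q is conditioned on, so the path is blocked at Q.
Path 3: K → P ← Y ← Q → H ← A → N
  Q is a fork here and Q is conditioned on, so the path is blocked at Q.
Path 4: K → H ← A → N
  H is a collider here and neither H nor any of its descendants is conditioned on, so the collider stays closed — the path is blocked at H.
At least one path is unblocked, so d-separation fails.

No — K and N are not d-separated given {P, Q}.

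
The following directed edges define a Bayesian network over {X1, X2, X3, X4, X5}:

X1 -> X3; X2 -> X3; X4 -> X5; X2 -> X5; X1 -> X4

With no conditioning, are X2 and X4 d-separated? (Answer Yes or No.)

Enumerating the 2 paths from X2 to X4 and testing each for blocking by ∅:
  1. X2 → X3 ← X1 → X4 — X3:collider[blocks]; X1:fork[open] ⇒ blocked
  2. X2 → X5 ← X4 — X5:collider[blocks] ⇒ blocked
Since every path is blocked, d-separation holds.

Yes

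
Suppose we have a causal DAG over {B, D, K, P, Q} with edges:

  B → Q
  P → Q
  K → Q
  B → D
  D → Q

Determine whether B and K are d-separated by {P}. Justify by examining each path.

There are 2 undirected paths between B and K; checking each against the conditioning set {P}:
Path 1: B → Q ← K
  Q is a collider here and neither Q nor any of its descendants is conditioned on, so the collider stays closed — the path is blocked at Q.
Path 2: B → D → Q ← K
  Q is a collider here and neither Q nor any of its descendants is conditioned on, so the collider stays closed — the path is blocked at Q.
Since every path is blocked, d-separation holds.

Yes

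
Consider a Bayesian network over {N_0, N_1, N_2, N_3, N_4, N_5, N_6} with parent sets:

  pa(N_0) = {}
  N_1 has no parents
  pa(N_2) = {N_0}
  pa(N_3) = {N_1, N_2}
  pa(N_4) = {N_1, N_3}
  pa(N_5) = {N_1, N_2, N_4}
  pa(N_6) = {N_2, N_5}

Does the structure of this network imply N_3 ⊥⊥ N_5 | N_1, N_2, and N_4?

There are 6 undirected paths between N_3 and N_5; checking each against the conditioning set {N_1, N_2, N_4}:
Path 1: N_3 ← N_2 → N_6 ← N_5
  N_2 is a fork here and N_2 is conditioned on, so the path is blocked at N_2.
Path 2: N_3 ← N_2 → N_5
  N_2 is a fork here and N_2 is conditioned on, so the path is blocked at N_2.
Path 3: N_3 ← N_1 → N_5
  N_1 is a fork here and N_1 is conditioned on, so the path is blocked at N_1.
Path 4: N_3 ← N_1 → N_4 → N_5
  N_1 is a fork here and N_1 is conditioned on, so the path is blocked at N_1.
Path 5: N_3 → N_4 ← N_1 → N_5
  N_1 is a fork here and N_1 is conditioned on, so the path is blocked at N_1.
Path 6: N_3 → N_4 → N_5
  N_4 is a chain here and N_4 is conditioned on, so the path is blocked at N_4.
Every path is blocked, so N_3 and N_5 are d-separated given {N_1, N_2, N_4}.

Yes — N_3 and N_5 are d-separated given {N_1, N_2, N_4}.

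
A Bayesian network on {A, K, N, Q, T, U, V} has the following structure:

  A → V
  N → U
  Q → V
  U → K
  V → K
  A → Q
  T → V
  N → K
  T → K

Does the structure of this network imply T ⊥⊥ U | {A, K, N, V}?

No

We examine all 4 paths between T and U:
  1. T → K ← N → U — K:collider[open]; N:fork[blocks] ⇒ blocked
  2. T → K ← U — K:collider[open] ⇒ active
  3. T → V → K ← N → U — V:chain[blocks]; K:collider[open]; N:fork[blocks] ⇒ blocked
  4. T → V → K ← U — V:chain[blocks]; K:collider[open] ⇒ blocked
At least one path is unblocked, so d-separation fails.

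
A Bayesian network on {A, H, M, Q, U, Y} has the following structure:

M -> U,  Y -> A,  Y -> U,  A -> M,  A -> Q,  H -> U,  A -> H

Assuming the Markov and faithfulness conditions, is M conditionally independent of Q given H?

3 paths connect M and Q; each must be blocked for d-separation to hold:
Path 1: M → U ← H ← A → Q
  U is a collider here and neither U nor any of its descendants is conditioned on, so the collider stays closed — the path is blocked at U.
Path 2: M → U ← Y → A → Q
  U is a collider here and neither U nor any of its descendants is conditioned on, so the collider stays closed — the path is blocked at U.
Path 3: M ← A → Q
  A is a fork and A is not conditioned on — no node blocks this path, so it is active.
At least one path is unblocked, so d-separation fails.

No — M and Q are not d-separated given {H}.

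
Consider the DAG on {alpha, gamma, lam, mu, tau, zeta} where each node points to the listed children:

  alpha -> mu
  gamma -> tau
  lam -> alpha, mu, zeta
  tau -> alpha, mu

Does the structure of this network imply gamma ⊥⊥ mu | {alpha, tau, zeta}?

Yes — gamma and mu are d-separated given {alpha, tau, zeta}.

There are 3 undirected paths between gamma and mu; checking each against the conditioning set {alpha, tau, zeta}:
Path 1: gamma → tau → mu
  tau is a chain here and tau is conditioned on, so the path is blocked at tau.
Path 2: gamma → tau → alpha ← lam → mu
  tau is a chain here and tau is conditioned on, so the path is blocked at tau.
Path 3: gamma → tau → alpha → mu
  tau is a chain here and tau is conditioned on, so the path is blocked at tau.
Since every path is blocked, d-separation holds.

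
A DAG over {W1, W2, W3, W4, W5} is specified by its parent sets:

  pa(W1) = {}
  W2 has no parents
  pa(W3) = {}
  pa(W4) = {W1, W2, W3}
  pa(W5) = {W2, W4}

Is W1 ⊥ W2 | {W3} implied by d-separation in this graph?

Yes

Enumerating the 2 paths from W1 to W2 and testing each for blocking by {W3}:
  1. W1 → W4 ← W2 — W4:collider[blocks] ⇒ blocked
  2. W1 → W4 → W5 ← W2 — W4:chain[open]; W5:collider[blocks] ⇒ blocked
All paths are blocked; W1 ⊥ W2 | {W3} holds.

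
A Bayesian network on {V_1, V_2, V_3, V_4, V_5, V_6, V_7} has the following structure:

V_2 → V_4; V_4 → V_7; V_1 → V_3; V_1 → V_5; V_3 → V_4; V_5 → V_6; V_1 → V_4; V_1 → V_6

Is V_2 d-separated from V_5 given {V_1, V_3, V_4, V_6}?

Enumerating the 4 paths from V_2 to V_5 and testing each for blocking by {V_1, V_3, V_4, V_6}:
  1. V_2 → V_4 ← V_3 ← V_1 → V_5 — V_4:collider[open]; V_3:chain[blocks]; V_1:fork[blocks] ⇒ blocked
  2. V_2 → V_4 ← V_3 ← V_1 → V_6 ← V_5 — V_4:collider[open]; V_3:chain[blocks]; V_1:fork[blocks]; V_6:collider[open] ⇒ blocked
  3. V_2 → V_4 ← V_1 → V_5 — V_4:collider[open]; V_1:fork[blocks] ⇒ blocked
  4. V_2 → V_4 ← V_1 → V_6 ← V_5 — V_4:collider[open]; V_1:fork[blocks]; V_6:collider[open] ⇒ blocked
Since every path is blocked, d-separation holds.

Yes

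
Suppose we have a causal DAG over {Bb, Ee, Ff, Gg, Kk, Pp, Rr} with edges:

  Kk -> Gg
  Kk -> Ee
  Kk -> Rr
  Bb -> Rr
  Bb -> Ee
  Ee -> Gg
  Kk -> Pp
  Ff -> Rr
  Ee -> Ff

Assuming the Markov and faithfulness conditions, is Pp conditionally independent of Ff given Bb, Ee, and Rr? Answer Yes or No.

There are 6 undirected paths between Pp and Ff; checking each against the conditioning set {Bb, Ee, Rr}:
Path 1: Pp ← Kk → Rr ← Bb → Ee → Ff
  Bb is a fork here and Bb is conditioned on, so the path is blocked at Bb.
Path 2: Pp ← Kk → Rr ← Ff
  Kk is a fork and Kk is not conditioned on; Rr is a collider and Rr is conditioned on, which opens it — no node blocks this path, so it is active.
Path 3: Pp ← Kk → Gg ← Ee ← Bb → Rr ← Ff
  Gg is a collider here and neither Gg nor any of its descendants is conditioned on, so the collider stays closed — the path is blocked at Gg.
Path 4: Pp ← Kk → Gg ← Ee → Ff
  Gg is a collider here and neither Gg nor any of its descendants is conditioned on, so the collider stays closed — the path is blocked at Gg.
Path 5: Pp ← Kk → Ee ← Bb → Rr ← Ff
  Bb is a fork here and Bb is conditioned on, so the path is blocked at Bb.
Path 6: Pp ← Kk → Ee → Ff
  Ee is a chain here and Ee is conditioned on, so the path is blocked at Ee.
Because an active path exists, Pp and Ff are not d-separated.

No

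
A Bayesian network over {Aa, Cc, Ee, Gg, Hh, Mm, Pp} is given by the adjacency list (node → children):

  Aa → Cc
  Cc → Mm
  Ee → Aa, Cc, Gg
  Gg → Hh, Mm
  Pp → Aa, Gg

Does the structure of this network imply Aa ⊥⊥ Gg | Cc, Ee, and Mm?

No — Aa and Gg are not d-separated given {Cc, Ee, Mm}.

There are 5 undirected paths between Aa and Gg; checking each against the conditioning set {Cc, Ee, Mm}:
Path 1: Aa ← Pp → Gg
  Pp is a fork and Pp is not conditioned on — no node blocks this path, so it is active.
Path 2: Aa → Cc ← Ee → Gg
  Ee is a fork here and Ee is conditioned on, so the path is blocked at Ee.
Path 3: Aa → Cc → Mm ← Gg
  Cc is a chain here and Cc is conditioned on, so the path is blocked at Cc.
Path 4: Aa ← Ee → Gg
  Ee is a fork here and Ee is conditioned on, so the path is blocked at Ee.
Path 5: Aa ← Ee → Cc → Mm ← Gg
  Ee is a fork here and Ee is conditioned on, so the path is blocked at Ee.
At least one path is unblocked, so d-separation fails.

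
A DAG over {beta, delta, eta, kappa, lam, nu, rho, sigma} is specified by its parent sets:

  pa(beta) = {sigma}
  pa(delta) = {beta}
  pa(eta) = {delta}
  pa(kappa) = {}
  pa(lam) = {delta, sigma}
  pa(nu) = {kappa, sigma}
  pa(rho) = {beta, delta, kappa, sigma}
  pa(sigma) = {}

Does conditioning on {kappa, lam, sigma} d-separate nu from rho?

There are 6 undirected paths between nu and rho; checking each against the conditioning set {kappa, lam, sigma}:
Path 1: nu ← kappa → rho
  kappa is a fork here and kappa is conditioned on, so the path is blocked at kappa.
Path 2: nu ← sigma → rho
  sigma is a fork here and sigma is conditioned on, so the path is blocked at sigma.
Path 3: nu ← sigma → beta → delta → rho
  sigma is a fork here and sigma is conditioned on, so the path is blocked at sigma.
Path 4: nu ← sigma → beta → rho
  sigma is a fork here and sigma is conditioned on, so the path is blocked at sigma.
Path 5: nu ← sigma → lam ← delta → rho
  sigma is a fork here and sigma is conditioned on, so the path is blocked at sigma.
Path 6: nu ← sigma → lam ← delta ← beta → rho
  sigma is a fork here and sigma is conditioned on, so the path is blocked at sigma.
Since every path is blocked, d-separation holds.

Yes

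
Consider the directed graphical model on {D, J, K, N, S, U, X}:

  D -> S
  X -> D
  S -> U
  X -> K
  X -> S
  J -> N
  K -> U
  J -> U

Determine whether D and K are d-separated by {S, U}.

No

We examine all 4 paths between D and K:
Path 1: D → S → U ← K
  S is a chain here and S is conditioned on, so the path is blocked at S.
Path 2: D → S ← X → K
  S is a collider and S is conditioned on, which opens it; X is a fork and X is not conditioned on — no node blocks this path, so it is active.
Path 3: D ← X → S → U ← K
  S is a chain here and S is conditioned on, so the path is blocked at S.
Path 4: D ← X → K
  X is a fork and X is not conditioned on — no node blocks this path, so it is active.
Since the path D → S ← X → K is active, D and K are not d-separated given {S, U}.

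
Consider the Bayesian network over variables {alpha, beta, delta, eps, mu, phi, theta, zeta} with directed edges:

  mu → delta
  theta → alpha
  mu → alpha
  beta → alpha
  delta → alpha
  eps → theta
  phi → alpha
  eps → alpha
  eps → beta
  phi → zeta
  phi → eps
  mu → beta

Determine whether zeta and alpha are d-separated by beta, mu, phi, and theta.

There are 6 undirected paths between zeta and alpha; checking each against the conditioning set {beta, mu, phi, theta}:
Path 1: zeta ← phi → alpha
  phi is a fork here and phi is conditioned on, so the path is blocked at phi.
Path 2: zeta ← phi → eps → theta → alpha
  phi is a fork here and phi is conditioned on, so the path is blocked at phi.
Path 3: zeta ← phi → eps → alpha
  phi is a fork here and phi is conditioned on, so the path is blocked at phi.
Path 4: zeta ← phi → eps → beta → alpha
  phi is a fork here and phi is conditioned on, so the path is blocked at phi.
Path 5: zeta ← phi → eps → beta ← mu → delta → alpha
  phi is a fork here and phi is conditioned on, so the path is blocked at phi.
Path 6: zeta ← phi → eps → beta ← mu → alpha
  phi is a fork here and phi is conditioned on, so the path is blocked at phi.
Since every path is blocked, d-separation holds.

Yes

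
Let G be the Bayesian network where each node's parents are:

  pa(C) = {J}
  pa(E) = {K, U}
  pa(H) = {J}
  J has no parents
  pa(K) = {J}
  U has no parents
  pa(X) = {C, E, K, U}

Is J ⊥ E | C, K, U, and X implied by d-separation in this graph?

We examine all 6 paths between J and E:
  1. J → K → E — K:chain[blocks] ⇒ blocked
  2. J → K → X ← U → E — K:chain[blocks]; X:collider[open]; U:fork[blocks] ⇒ blocked
  3. J → K → X ← E — K:chain[blocks]; X:collider[open] ⇒ blocked
  4. J → C → X ← U → E — C:chain[blocks]; X:collider[open]; U:fork[blocks] ⇒ blocked
  5. J → C → X ← E — C:chain[blocks]; X:collider[open] ⇒ blocked
  6. J → C → X ← K → E — C:chain[blocks]; X:collider[open]; K:fork[blocks] ⇒ blocked
All paths are blocked; J ⊥ E | {C, K, U, X} holds.

Yes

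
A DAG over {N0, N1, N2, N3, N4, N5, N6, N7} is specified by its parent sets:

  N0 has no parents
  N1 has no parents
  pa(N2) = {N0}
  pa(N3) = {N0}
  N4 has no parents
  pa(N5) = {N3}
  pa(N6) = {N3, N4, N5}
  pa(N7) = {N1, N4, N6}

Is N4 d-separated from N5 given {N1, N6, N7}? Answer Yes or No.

We examine all 4 paths between N4 and N5:
Path 1: N4 → N6 ← N3 → N5
  N6 is a collider and N6 is conditioned on, which opens it; N3 is a fork and N3 is not conditioned on — no node blocks this path, so it is active.
Path 2: N4 → N6 ← N5
  N6 is a collider and N6 is conditioned on, which opens it — no node blocks this path, so it is active.
Path 3: N4 → N7 ← N6 ← N3 → N5
  N6 is a chain here and N6 is conditioned on, so the path is blocked at N6.
Path 4: N4 → N7 ← N6 ← N5
  N6 is a chain here and N6 is conditioned on, so the path is blocked at N6.
At least one path is unblocked, so d-separation fails.

No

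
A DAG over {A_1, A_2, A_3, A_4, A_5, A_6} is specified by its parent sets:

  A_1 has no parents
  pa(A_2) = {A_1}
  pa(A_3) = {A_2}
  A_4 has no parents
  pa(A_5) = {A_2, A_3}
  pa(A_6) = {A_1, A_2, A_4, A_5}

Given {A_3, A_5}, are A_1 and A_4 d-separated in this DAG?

Yes — A_1 and A_4 are d-separated given {A_3, A_5}.

There are 4 undirected paths between A_1 and A_4; checking each against the conditioning set {A_3, A_5}:
  1. A_1 → A_2 → A_5 → A_6 ← A_4 — A_2:chain[open]; A_5:chain[blocks]; A_6:collider[blocks] ⇒ blocked
  2. A_1 → A_2 → A_3 → A_5 → A_6 ← A_4 — A_2:chain[open]; A_3:chain[blocks]; A_5:chain[blocks]; A_6:collider[blocks] ⇒ blocked
  3. A_1 → A_2 → A_6 ← A_4 — A_2:chain[open]; A_6:collider[blocks] ⇒ blocked
  4. A_1 → A_6 ← A_4 — A_6:collider[blocks] ⇒ blocked
Since every path is blocked, d-separation holds.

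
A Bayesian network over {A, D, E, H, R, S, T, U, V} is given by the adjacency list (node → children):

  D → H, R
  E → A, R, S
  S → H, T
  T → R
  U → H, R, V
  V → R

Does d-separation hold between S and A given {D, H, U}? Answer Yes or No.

No

There are 5 undirected paths between S and A; checking each against the conditioning set {D, H, U}:
Path 1: S → T → R ← E → A
  R is a collider here and neither R nor any of its descendants is conditioned on, so the collider stays closed — the path is blocked at R.
Path 2: S ← E → A
  E is a fork and E is not conditioned on — no node blocks this path, so it is active.
Path 3: S → H ← U → V → R ← E → A
  U is a fork here and U is conditioned on, so the path is blocked at U.
Path 4: S → H ← U → R ← E → A
  U is a fork here and U is conditioned on, so the path is blocked at U.
Path 5: S → H ← D → R ← E → A
  D is a fork here and D is conditioned on, so the path is blocked at D.
Since the path S ← E → A is active, S and A are not d-separated given {D, H, U}.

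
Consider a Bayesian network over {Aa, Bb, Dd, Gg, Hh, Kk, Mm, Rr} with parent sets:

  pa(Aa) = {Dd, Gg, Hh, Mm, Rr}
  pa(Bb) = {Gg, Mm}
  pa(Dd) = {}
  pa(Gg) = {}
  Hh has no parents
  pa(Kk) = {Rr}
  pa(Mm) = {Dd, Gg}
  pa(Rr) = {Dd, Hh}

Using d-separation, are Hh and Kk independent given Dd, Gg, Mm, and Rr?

There are 6 undirected paths between Hh and Kk; checking each against the conditioning set {Dd, Gg, Mm, Rr}:
Path 1: Hh → Rr → Kk
  Rr is a chain here and Rr is conditioned on, so the path is blocked at Rr.
Path 2: Hh → Aa ← Rr → Kk
  Aa is a collider here and neither Aa nor any of its descendants is conditioned on, so the collider stays closed — the path is blocked at Aa.
Path 3: Hh → Aa ← Dd → Rr → Kk
  Aa is a collider here and neither Aa nor any of its descendants is conditioned on, so the collider stays closed — the path is blocked at Aa.
Path 4: Hh → Aa ← Gg → Bb ← Mm ← Dd → Rr → Kk
  Aa is a collider here and neither Aa nor any of its descendants is conditioned on, so the collider stays closed — the path is blocked at Aa.
Path 5: Hh → Aa ← Gg → Mm ← Dd → Rr → Kk
  Aa is a collider here and neither Aa nor any of its descendants is conditioned on, so the collider stays closed — the path is blocked at Aa.
Path 6: Hh → Aa ← Mm ← Dd → Rr → Kk
  Aa is a collider here and neither Aa nor any of its descendants is conditioned on, so the collider stays closed — the path is blocked at Aa.
All paths are blocked; Hh ⊥ Kk | {Dd, Gg, Mm, Rr} holds.

Yes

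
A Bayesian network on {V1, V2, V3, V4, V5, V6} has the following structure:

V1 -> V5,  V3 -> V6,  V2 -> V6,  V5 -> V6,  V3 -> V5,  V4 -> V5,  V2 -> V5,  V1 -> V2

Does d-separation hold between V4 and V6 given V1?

We examine all 4 paths between V4 and V6:
Path 1: V4 → V5 ← V3 → V6
  V5 is a collider here and neither V5 nor any of its descendants is conditioned on, so the collider stays closed — the path is blocked at V5.
Path 2: V4 → V5 ← V2 → V6
  V5 is a collider here and neither V5 nor any of its descendants is conditioned on, so the collider stays closed — the path is blocked at V5.
Path 3: V4 → V5 → V6
  V5 is a chain and V5 is not conditioned on — no node blocks this path, so it is active.
Path 4: V4 → V5 ← V1 → V2 → V6
  V5 is a collider here and neither V5 nor any of its descendants is conditioned on, so the collider stays closed — the path is blocked at V5.
Since the path V4 → V5 → V6 is active, V4 and V6 are not d-separated given {V1}.

No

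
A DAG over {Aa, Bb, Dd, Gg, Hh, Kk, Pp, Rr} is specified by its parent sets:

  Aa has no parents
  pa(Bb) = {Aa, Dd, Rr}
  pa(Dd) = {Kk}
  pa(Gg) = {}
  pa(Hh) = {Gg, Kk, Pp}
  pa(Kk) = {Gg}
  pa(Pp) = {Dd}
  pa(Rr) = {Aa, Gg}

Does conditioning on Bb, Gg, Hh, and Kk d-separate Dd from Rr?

There are 6 undirected paths between Dd and Rr; checking each against the conditioning set {Bb, Gg, Hh, Kk}:
Path 1: Dd → Pp → Hh ← Gg → Rr
  Gg is a fork here and Gg is conditioned on, so the path is blocked at Gg.
Path 2: Dd → Pp → Hh ← Kk ← Gg → Rr
  Kk is a chain here and Kk is conditioned on, so the path is blocked at Kk.
Path 3: Dd → Bb ← Aa → Rr
  Bb is a collider and Bb is conditioned on, which opens it; Aa is a fork and Aa is not conditioned on — no node blocks this path, so it is active.
Path 4: Dd → Bb ← Rr
  Bb is a collider and Bb is conditioned on, which opens it — no node blocks this path, so it is active.
Path 5: Dd ← Kk ← Gg → Rr
  Kk is a chain here and Kk is conditioned on, so the path is blocked at Kk.
Path 6: Dd ← Kk → Hh ← Gg → Rr
  Kk is a fork here and Kk is conditioned on, so the path is blocked at Kk.
Because an active path exists, Dd and Rr are not d-separated.

No — Dd and Rr are not d-separated given {Bb, Gg, Hh, Kk}.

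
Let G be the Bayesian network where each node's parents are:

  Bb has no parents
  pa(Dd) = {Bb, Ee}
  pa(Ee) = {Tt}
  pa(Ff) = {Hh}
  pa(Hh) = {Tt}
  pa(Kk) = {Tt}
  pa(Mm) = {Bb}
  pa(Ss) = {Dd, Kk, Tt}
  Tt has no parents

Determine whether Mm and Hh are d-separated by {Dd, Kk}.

No

We examine all 3 paths between Mm and Hh:
Path 1: Mm ← Bb → Dd ← Ee ← Tt → Hh
  Bb is a fork and Bb is not conditioned on; Dd is a collider and Dd is conditioned on, which opens it; Ee is a chain and Ee is not conditioned on; Tt is a fork and Tt is not conditioned on — no node blocks this path, so it is active.
Path 2: Mm ← Bb → Dd → Ss ← Kk ← Tt → Hh
  Dd is a chain here and Dd is conditioned on, so the path is blocked at Dd.
Path 3: Mm ← Bb → Dd → Ss ← Tt → Hh
  Dd is a chain here and Dd is conditioned on, so the path is blocked at Dd.
Because an active path exists, Mm and Hh are not d-separated.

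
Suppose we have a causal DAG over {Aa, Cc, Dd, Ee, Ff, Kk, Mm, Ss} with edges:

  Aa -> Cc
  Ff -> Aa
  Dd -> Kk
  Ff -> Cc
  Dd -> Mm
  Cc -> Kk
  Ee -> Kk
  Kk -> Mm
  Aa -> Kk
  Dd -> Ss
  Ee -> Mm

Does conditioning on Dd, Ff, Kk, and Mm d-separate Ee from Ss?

We examine all 4 paths between Ee and Ss:
  1. Ee → Kk → Mm ← Dd → Ss — Kk:chain[blocks]; Mm:collider[open]; Dd:fork[blocks] ⇒ blocked
  2. Ee → Kk ← Dd → Ss — Kk:collider[open]; Dd:fork[blocks] ⇒ blocked
  3. Ee → Mm ← Kk ← Dd → Ss — Mm:collider[open]; Kk:chain[blocks]; Dd:fork[blocks] ⇒ blocked
  4. Ee → Mm ← Dd → Ss — Mm:collider[open]; Dd:fork[blocks] ⇒ blocked
All paths are blocked; Ee ⊥ Ss | {Dd, Ff, Kk, Mm} holds.

Yes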